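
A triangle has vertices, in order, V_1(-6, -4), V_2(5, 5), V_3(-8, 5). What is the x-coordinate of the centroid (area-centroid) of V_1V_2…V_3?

Apply the shoelace formula. First the cross-terms c_i = x_i·y_{i+1} − x_{i+1}·y_i:
  -10, 65, 62  ⇒  2A = 117, A = 58.5.
Then Σ (x_i + x_{i+1})·c_i = -1053, so x̄ = -1053 / (6·58.5) = -3.

-3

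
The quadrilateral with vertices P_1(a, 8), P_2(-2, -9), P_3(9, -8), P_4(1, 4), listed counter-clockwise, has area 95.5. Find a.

The doubled signed area Σ (x_i y_{i+1} − x_{i+1} y_i) is linear in a.
With a=0 it equals 165; the coefficient of a is -13 (from the two edges through P_1).
So -13·a + 165 = 2·95.5 = 191 ⇒ a = -2.

-2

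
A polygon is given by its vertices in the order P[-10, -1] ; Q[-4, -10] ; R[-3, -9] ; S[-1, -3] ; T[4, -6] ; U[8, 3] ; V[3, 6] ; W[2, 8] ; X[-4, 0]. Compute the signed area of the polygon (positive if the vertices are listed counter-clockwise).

133.5

Apply the shoelace formula: 2A = Σ (x_i·y_{i+1} − x_{i+1}·y_i), indices taken mod 9.
Σ = (96) + (6) + (0) + (18) + (60) + (39) + (12) + (32) + (4) = 267
Signed area = Σ/2 = 133.5 (positive ⇒ counter-clockwise traversal).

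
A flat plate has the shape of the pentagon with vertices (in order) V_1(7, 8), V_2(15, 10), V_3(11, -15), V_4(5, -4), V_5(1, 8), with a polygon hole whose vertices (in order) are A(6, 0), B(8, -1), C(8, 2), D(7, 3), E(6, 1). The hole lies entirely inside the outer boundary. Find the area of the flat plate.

173.5

Outer boundary:
Σ = (-50) + (-335) + (31) + (44) + (-48) = -358
Area = |Σ|/2 = 179.
Hole:
A→B: (6)(-1) − (8)(0) = -6
B→C: (8)(2) − (8)(-1) = 24
C→D: (8)(3) − (7)(2) = 10
D→E: (7)(1) − (6)(3) = -11
E→A: (6)(0) − (6)(1) = -6
Σ = 11
Area = |Σ|/2 = 5.5.
Net area = 179 − 5.5 = 173.5.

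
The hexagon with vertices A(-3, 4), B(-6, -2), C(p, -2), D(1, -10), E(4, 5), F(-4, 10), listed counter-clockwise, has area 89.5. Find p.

Write out the shoelace sum; only the two edges meeting at C involve p:
2·Area = [((-6)·(-2) − p·(-2)) + (p·(-10) − 1·(-2))] + 149
       = -8·p + 163 = 179
⇒ p = -2.

-2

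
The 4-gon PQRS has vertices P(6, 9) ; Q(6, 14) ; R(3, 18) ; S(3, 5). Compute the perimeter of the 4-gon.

28

|PQ| = √((0)² + (5)²) = √25 = 5
|QR| = √((-3)² + (4)²) = √25 = 5
|RS| = √((0)² + (-13)²) = √169 = 13
|SP| = √((3)² + (4)²) = √25 = 5
Perimeter = 5 + 5 + 13 + 5 = 28.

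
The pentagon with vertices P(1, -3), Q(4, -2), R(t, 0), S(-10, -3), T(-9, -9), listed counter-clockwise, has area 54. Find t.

Write out the shoelace sum; only the two edges meeting at R involve t:
2·Area = [(4·0 − t·(-2)) + (t·(-3) − (-10)·0)] + 109
       = -1·t + 109 = 108
⇒ t = 1.

1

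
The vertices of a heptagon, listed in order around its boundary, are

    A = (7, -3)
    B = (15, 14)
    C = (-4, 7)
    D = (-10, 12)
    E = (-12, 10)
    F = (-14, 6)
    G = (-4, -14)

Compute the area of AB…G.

384

Apply the shoelace (surveyor's) formula: 2A = Σ (x_i·y_{i+1} − x_{i+1}·y_i), indices taken mod 7.
Cross-terms: 143, 161, 22, 44, 68, 220, 110  ⇒  Σ = 768
Area = |Σ|/2 = 384.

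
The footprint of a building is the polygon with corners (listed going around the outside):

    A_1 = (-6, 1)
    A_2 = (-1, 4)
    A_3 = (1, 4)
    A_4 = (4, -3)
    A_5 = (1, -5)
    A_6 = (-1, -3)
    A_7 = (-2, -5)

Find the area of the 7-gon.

Cross-terms: -23, -8, -19, -17, -8, -1, -32  ⇒  Σ = -108
Area = |Σ|/2 = 54.

54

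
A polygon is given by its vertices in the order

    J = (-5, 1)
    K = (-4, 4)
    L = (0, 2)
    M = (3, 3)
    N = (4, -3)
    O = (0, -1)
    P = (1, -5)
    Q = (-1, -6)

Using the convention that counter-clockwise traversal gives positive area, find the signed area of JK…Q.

Apply the shoelace formula: 2A = Σ (x_i·y_{i+1} − x_{i+1}·y_i), indices taken mod 8.
Σ = (-16) + (-8) + (-6) + (-21) + (-4) + (1) + (-11) + (-31) = -96
Signed area = Σ/2 = -48 (negative ⇒ clockwise traversal).

-48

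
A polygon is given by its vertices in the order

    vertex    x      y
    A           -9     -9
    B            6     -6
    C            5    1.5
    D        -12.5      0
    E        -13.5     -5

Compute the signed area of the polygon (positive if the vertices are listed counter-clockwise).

152.375

A→B: (-9)(-6) − (6)(-9) = 108
B→C: (6)(1.5) − (5)(-6) = 39
C→D: (5)(0) − (-12.5)(1.5) = 18.75
D→E: (-12.5)(-5) − (-13.5)(0) = 62.5
E→A: (-13.5)(-9) − (-9)(-5) = 76.5
Σ = 304.75
Signed area = Σ/2 = 152.375 (positive ⇒ counter-clockwise traversal).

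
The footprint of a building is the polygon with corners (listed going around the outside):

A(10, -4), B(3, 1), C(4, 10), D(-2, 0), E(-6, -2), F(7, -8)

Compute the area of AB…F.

93

A→B: (10)(1) − (3)(-4) = 22
B→C: (3)(10) − (4)(1) = 26
C→D: (4)(0) − (-2)(10) = 20
D→E: (-2)(-2) − (-6)(0) = 4
E→F: (-6)(-8) − (7)(-2) = 62
F→A: (7)(-4) − (10)(-8) = 52
Σ = 186
Area = |Σ|/2 = 93.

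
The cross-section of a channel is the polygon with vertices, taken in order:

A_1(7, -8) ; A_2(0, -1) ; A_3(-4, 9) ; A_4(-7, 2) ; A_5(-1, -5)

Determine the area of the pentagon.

Apply the shoelace formula: 2A = Σ (x_i·y_{i+1} − x_{i+1}·y_i), indices taken mod 5.
A_1→A_2: (7)(-1) − (0)(-8) = -7
A_2→A_3: (0)(9) − (-4)(-1) = -4
A_3→A_4: (-4)(2) − (-7)(9) = 55
A_4→A_5: (-7)(-5) − (-1)(2) = 37
A_5→A_1: (-1)(-8) − (7)(-5) = 43
Σ = 124
Area = |Σ|/2 = 62.

62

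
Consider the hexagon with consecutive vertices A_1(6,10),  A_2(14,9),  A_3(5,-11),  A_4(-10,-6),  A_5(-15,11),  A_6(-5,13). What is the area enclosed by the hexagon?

446.5

Apply the shoelace (surveyor's) formula: 2A = Σ (x_i·y_{i+1} − x_{i+1}·y_i), indices taken mod 6.
Σ = (-86) + (-199) + (-140) + (-200) + (-140) + (-128) = -893
Area = |Σ|/2 = 446.5.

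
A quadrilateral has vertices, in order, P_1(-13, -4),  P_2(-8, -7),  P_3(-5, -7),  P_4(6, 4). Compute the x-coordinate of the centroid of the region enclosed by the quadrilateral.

-281/65

Apply the shoelace formula. First the cross-terms c_i = x_i·y_{i+1} − x_{i+1}·y_i:
  59, 21, 22, 28  ⇒  2A = 130, A = 65.
Then Σ (x_i + x_{i+1})·c_i = -1686, so x̄ = -1686 / (6·65) = -281/65.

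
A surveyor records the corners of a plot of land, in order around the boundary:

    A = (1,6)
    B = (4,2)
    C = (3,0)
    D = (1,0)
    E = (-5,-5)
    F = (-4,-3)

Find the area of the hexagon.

29.5

A→B: (1)(2) − (4)(6) = -22
B→C: (4)(0) − (3)(2) = -6
C→D: (3)(0) − (1)(0) = 0
D→E: (1)(-5) − (-5)(0) = -5
E→F: (-5)(-3) − (-4)(-5) = -5
F→A: (-4)(6) − (1)(-3) = -21
Σ = -59
Area = |Σ|/2 = 29.5.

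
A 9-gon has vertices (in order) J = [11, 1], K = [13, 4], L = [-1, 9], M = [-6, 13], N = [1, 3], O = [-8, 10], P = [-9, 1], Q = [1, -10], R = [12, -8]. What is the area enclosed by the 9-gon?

289.5

Apply the surveyor's formula: 2A = Σ (x_i·y_{i+1} − x_{i+1}·y_i), indices taken mod 9.
Σ = (31) + (121) + (41) + (-31) + (34) + (82) + (89) + (112) + (100) = 579
Area = |Σ|/2 = 289.5.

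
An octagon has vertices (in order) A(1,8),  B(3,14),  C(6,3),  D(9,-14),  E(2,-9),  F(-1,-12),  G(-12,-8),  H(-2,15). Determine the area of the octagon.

Apply the shoelace (surveyor's) formula: 2A = Σ (x_i·y_{i+1} − x_{i+1}·y_i), indices taken mod 8.
Σ = (-10) + (-75) + (-111) + (-53) + (-33) + (-136) + (-196) + (-31) = -645
Area = |Σ|/2 = 322.5.

322.5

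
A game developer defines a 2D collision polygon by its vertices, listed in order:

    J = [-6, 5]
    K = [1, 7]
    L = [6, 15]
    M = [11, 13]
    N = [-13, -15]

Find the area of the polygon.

156

Apply the shoelace (surveyor's) formula: 2A = Σ (x_i·y_{i+1} − x_{i+1}·y_i), indices taken mod 5.
Σ = (-47) + (-27) + (-87) + (4) + (-155) = -312
Area = |Σ|/2 = 156.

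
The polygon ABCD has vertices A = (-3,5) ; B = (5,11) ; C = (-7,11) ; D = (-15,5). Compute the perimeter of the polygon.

44

|AB| = √((8)² + (6)²) = √100 = 10
|BC| = √((-12)² + (0)²) = √144 = 12
|CD| = √((-8)² + (-6)²) = √100 = 10
|DA| = √((12)² + (0)²) = √144 = 12
Perimeter = 10 + 12 + 10 + 12 = 44.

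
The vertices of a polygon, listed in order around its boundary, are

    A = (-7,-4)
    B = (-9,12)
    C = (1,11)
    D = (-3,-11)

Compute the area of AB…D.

Σ = (-120) + (-111) + (22) + (-65) = -274
Area = |Σ|/2 = 137.

137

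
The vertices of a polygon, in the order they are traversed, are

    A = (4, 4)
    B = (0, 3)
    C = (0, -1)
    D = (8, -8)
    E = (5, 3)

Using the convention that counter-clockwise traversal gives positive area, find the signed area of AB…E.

46

Cross-terms: 12, 0, 8, 64, 8  ⇒  Σ = 92
Signed area = Σ/2 = 46 (positive ⇒ counter-clockwise traversal).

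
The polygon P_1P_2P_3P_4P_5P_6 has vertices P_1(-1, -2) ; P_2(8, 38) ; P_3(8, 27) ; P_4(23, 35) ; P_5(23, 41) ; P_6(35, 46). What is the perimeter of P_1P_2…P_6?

|P_1P_2| = √((9)² + (40)²) = √1681 = 41
|P_2P_3| = √((0)² + (-11)²) = √121 = 11
|P_3P_4| = √((15)² + (8)²) = √289 = 17
|P_4P_5| = √((0)² + (6)²) = √36 = 6
|P_5P_6| = √((12)² + (5)²) = √169 = 13
|P_6P_1| = √((-36)² + (-48)²) = √3600 = 60
Perimeter = 41 + 11 + 17 + 6 + 13 + 60 = 148.

148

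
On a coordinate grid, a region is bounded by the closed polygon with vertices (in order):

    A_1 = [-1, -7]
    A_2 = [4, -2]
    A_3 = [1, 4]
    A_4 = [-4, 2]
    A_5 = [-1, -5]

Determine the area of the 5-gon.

Apply Gauss's area formula: 2A = Σ (x_i·y_{i+1} − x_{i+1}·y_i), indices taken mod 5.
Σ = (30) + (18) + (18) + (22) + (2) = 90
Area = |Σ|/2 = 45.

45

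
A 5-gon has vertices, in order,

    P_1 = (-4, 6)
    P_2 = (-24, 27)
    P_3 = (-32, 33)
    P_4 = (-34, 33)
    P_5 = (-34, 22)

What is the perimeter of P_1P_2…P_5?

|P_1P_2| = √((-20)² + (21)²) = √841 = 29
|P_2P_3| = √((-8)² + (6)²) = √100 = 10
|P_3P_4| = √((-2)² + (0)²) = √4 = 2
|P_4P_5| = √((0)² + (-11)²) = √121 = 11
|P_5P_1| = √((30)² + (-16)²) = √1156 = 34
Perimeter = 29 + 10 + 2 + 11 + 34 = 86.

86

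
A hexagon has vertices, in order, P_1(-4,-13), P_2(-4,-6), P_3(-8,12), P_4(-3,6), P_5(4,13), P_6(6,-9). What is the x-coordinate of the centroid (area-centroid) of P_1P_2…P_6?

Apply the surveyor's formula. First the cross-terms c_i = x_i·y_{i+1} − x_{i+1}·y_i:
  -28, -96, -12, -63, -114, -114  ⇒  2A = -427, A = -213.5.
Then Σ (x_i + x_{i+1})·c_i = 77, so x̄ = 77 / (6·(-213.5)) = -11/183.

-11/183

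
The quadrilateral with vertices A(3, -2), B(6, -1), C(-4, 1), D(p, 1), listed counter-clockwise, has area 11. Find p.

Write out the shoelace sum; only the two edges meeting at D involve p:
2·Area = [((-4)·1 − p·1) + (p·(-2) − 3·1)] + 11
       = -3·p + 4 = 22
⇒ p = -6.

-6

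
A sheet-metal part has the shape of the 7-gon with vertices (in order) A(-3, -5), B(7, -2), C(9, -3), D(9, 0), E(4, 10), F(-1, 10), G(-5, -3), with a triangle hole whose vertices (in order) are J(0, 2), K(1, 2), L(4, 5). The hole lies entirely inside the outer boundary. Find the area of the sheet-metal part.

135.5

Outer boundary:
Apply the shoelace (surveyor's) formula: 2A = Σ (x_i·y_{i+1} − x_{i+1}·y_i), indices taken mod 7.
A→B: (-3)(-2) − (7)(-5) = 41
B→C: (7)(-3) − (9)(-2) = -3
C→D: (9)(0) − (9)(-3) = 27
D→E: (9)(10) − (4)(0) = 90
E→F: (4)(10) − (-1)(10) = 50
F→G: (-1)(-3) − (-5)(10) = 53
G→A: (-5)(-5) − (-3)(-3) = 16
Σ = 274
Area = |Σ|/2 = 137.
Hole:
J→K: (0)(2) − (1)(2) = -2
K→L: (1)(5) − (4)(2) = -3
L→J: (4)(2) − (0)(5) = 8
Σ = 3
Area = |Σ|/2 = 1.5.
Net area = 137 − 1.5 = 135.5.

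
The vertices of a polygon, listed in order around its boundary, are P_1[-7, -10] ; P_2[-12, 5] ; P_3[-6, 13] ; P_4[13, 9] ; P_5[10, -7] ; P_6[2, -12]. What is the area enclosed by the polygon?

Apply the surveyor's formula: 2A = Σ (x_i·y_{i+1} − x_{i+1}·y_i), indices taken mod 6.
Σ = (-155) + (-126) + (-223) + (-181) + (-106) + (-104) = -895
Area = |Σ|/2 = 447.5.

447.5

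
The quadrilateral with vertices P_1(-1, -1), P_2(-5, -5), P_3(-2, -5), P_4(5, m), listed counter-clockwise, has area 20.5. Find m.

-6

The doubled signed area Σ (x_i y_{i+1} − x_{i+1} y_i) is linear in m.
With m=0 it equals 35; the coefficient of m is -1 (from the two edges through P_4).
So -1·m + 35 = 2·20.5 = 41 ⇒ m = -6.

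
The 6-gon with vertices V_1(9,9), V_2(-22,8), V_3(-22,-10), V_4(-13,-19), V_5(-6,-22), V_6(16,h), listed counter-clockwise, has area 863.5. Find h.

-7

Write out the shoelace sum; only the two edges meeting at V_6 involve h:
2·Area = [((-6)·h − 16·(-22)) + (16·9 − 9·h)] + 1126
       = -15·h + 1622 = 1727
⇒ h = -7.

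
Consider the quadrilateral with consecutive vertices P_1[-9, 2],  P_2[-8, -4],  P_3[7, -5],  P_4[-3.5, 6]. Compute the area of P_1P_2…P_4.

95.75

Σ = (52) + (68) + (24.5) + (47) = 191.5
Area = |Σ|/2 = 95.75.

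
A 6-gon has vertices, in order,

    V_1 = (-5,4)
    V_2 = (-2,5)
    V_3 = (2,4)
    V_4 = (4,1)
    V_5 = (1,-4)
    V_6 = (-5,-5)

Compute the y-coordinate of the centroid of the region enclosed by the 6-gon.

Apply the surveyor's formula. First the cross-terms c_i = x_i·y_{i+1} − x_{i+1}·y_i:
  -17, -18, -14, -17, -25, -45  ⇒  2A = -136, A = -68.
Then Σ (y_i + y_{i+1})·c_i = -64, so ȳ = -64 / (6·(-68)) = 8/51.

8/51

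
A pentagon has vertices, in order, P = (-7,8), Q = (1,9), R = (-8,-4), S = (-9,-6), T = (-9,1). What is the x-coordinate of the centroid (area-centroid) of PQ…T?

Apply the shoelace formula. First the cross-terms c_i = x_i·y_{i+1} − x_{i+1}·y_i:
  -71, 68, 12, -63, -65  ⇒  2A = -119, A = -59.5.
Then Σ (x_i + x_{i+1})·c_i = 1920, so x̄ = 1920 / (6·(-59.5)) = -640/119.

-640/119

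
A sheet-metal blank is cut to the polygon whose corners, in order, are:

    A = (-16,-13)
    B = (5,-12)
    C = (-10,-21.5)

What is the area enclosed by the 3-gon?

92.25

Apply the shoelace (surveyor's) formula: 2A = Σ (x_i·y_{i+1} − x_{i+1}·y_i), indices taken mod 3.
Σ = (257) + (-227.5) + (-214) = -184.5
Area = |Σ|/2 = 92.25.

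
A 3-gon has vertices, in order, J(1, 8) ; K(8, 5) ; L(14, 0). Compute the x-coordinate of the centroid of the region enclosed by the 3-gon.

Apply the surveyor's formula. First the cross-terms c_i = x_i·y_{i+1} − x_{i+1}·y_i:
  -59, -70, 112  ⇒  2A = -17, A = -8.5.
Then Σ (x_i + x_{i+1})·c_i = -391, so x̄ = -391 / (6·(-8.5)) = 23/3.

23/3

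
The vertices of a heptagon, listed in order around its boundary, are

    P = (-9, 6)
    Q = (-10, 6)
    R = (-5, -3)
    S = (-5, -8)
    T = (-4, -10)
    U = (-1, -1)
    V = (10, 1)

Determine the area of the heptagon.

90.5

Apply the shoelace (surveyor's) formula: 2A = Σ (x_i·y_{i+1} − x_{i+1}·y_i), indices taken mod 7.
Σ = (6) + (60) + (25) + (18) + (-6) + (9) + (69) = 181
Area = |Σ|/2 = 90.5.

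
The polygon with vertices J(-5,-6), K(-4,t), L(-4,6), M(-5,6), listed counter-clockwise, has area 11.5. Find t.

Write out the shoelace sum; only the two edges meeting at K involve t:
2·Area = [((-5)·t − (-4)·(-6)) + ((-4)·6 − (-4)·t)] + 66
       = -1·t + 18 = 23
⇒ t = -5.

-5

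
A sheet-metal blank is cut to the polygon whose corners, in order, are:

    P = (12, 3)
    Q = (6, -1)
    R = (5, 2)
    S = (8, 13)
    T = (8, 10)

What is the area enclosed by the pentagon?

Apply the surveyor's formula: 2A = Σ (x_i·y_{i+1} − x_{i+1}·y_i), indices taken mod 5.
P→Q: (12)(-1) − (6)(3) = -30
Q→R: (6)(2) − (5)(-1) = 17
R→S: (5)(13) − (8)(2) = 49
S→T: (8)(10) − (8)(13) = -24
T→P: (8)(3) − (12)(10) = -96
Σ = -84
Area = |Σ|/2 = 42.

42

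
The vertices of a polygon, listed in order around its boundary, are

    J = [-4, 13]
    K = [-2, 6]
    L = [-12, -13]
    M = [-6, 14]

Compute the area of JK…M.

84

Σ = (2) + (98) + (-246) + (-22) = -168
Area = |Σ|/2 = 84.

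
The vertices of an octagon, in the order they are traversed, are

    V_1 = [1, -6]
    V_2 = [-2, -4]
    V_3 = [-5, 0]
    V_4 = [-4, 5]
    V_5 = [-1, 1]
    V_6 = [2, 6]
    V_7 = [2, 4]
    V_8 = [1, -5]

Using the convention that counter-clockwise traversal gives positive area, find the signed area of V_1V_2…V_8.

Apply the shoelace (surveyor's) formula: 2A = Σ (x_i·y_{i+1} − x_{i+1}·y_i), indices taken mod 8.
V_1→V_2: (1)(-4) − (-2)(-6) = -16
V_2→V_3: (-2)(0) − (-5)(-4) = -20
V_3→V_4: (-5)(5) − (-4)(0) = -25
V_4→V_5: (-4)(1) − (-1)(5) = 1
V_5→V_6: (-1)(6) − (2)(1) = -8
V_6→V_7: (2)(4) − (2)(6) = -4
V_7→V_8: (2)(-5) − (1)(4) = -14
V_8→V_1: (1)(-6) − (1)(-5) = -1
Σ = -87
Signed area = Σ/2 = -43.5 (negative ⇒ clockwise traversal).

-43.5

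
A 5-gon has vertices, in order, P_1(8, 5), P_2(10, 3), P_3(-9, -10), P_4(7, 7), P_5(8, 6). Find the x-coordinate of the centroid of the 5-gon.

47/18

Apply Gauss's area formula. First the cross-terms c_i = x_i·y_{i+1} − x_{i+1}·y_i:
  -26, -73, 7, -14, -8  ⇒  2A = -114, A = -57.
Then Σ (x_i + x_{i+1})·c_i = -893, so x̄ = -893 / (6·(-57)) = 47/18.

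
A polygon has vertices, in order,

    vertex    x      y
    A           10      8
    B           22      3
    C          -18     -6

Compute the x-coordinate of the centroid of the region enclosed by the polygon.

Apply Gauss's area formula. First the cross-terms c_i = x_i·y_{i+1} − x_{i+1}·y_i:
  -146, -78, -84  ⇒  2A = -308, A = -154.
Then Σ (x_i + x_{i+1})·c_i = -4312, so x̄ = -4312 / (6·(-154)) = 14/3.

14/3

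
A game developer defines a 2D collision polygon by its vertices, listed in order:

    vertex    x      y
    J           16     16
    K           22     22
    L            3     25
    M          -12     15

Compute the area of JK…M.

Apply Gauss's area formula: 2A = Σ (x_i·y_{i+1} − x_{i+1}·y_i), indices taken mod 4.
Σ = (0) + (484) + (345) + (-432) = 397
Area = |Σ|/2 = 198.5.

198.5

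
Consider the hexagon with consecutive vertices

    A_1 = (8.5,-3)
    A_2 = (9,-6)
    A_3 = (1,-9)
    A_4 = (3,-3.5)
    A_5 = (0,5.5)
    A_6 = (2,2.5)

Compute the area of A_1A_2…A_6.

48.625

A_1→A_2: (8.5)(-6) − (9)(-3) = -24
A_2→A_3: (9)(-9) − (1)(-6) = -75
A_3→A_4: (1)(-3.5) − (3)(-9) = 23.5
A_4→A_5: (3)(5.5) − (0)(-3.5) = 16.5
A_5→A_6: (0)(2.5) − (2)(5.5) = -11
A_6→A_1: (2)(-3) − (8.5)(2.5) = -27.25
Σ = -97.25
Area = |Σ|/2 = 48.625.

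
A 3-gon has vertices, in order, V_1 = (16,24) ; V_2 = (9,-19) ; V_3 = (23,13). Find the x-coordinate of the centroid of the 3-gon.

16

Apply Gauss's area formula. First the cross-terms c_i = x_i·y_{i+1} − x_{i+1}·y_i:
  -520, 554, 344  ⇒  2A = 378, A = 189.
Then Σ (x_i + x_{i+1})·c_i = 18144, so x̄ = 18144 / (6·189) = 16.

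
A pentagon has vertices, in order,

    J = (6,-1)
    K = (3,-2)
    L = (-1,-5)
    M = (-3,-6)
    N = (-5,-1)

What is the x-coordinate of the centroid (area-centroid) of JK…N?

-148/153

Apply the shoelace (surveyor's) formula. First the cross-terms c_i = x_i·y_{i+1} − x_{i+1}·y_i:
  -9, -17, -9, -27, 11  ⇒  2A = -51, A = -25.5.
Then Σ (x_i + x_{i+1})·c_i = 148, so x̄ = 148 / (6·(-25.5)) = -148/153.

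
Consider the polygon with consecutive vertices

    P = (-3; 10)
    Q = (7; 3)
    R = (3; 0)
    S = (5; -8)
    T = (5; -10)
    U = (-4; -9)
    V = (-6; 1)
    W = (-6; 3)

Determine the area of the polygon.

P→Q: (-3)(3) − (7)(10) = -79
Q→R: (7)(0) − (3)(3) = -9
R→S: (3)(-8) − (5)(0) = -24
S→T: (5)(-10) − (5)(-8) = -10
T→U: (5)(-9) − (-4)(-10) = -85
U→V: (-4)(1) − (-6)(-9) = -58
V→W: (-6)(3) − (-6)(1) = -12
W→P: (-6)(10) − (-3)(3) = -51
Σ = -328
Area = |Σ|/2 = 164.

164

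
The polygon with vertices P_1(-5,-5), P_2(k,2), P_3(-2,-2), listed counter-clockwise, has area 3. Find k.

The doubled signed area Σ (x_i y_{i+1} − x_{i+1} y_i) is linear in k.
With k=0 it equals -6; the coefficient of k is 3 (from the two edges through P_2).
So 3·k + -6 = 2·3 = 6 ⇒ k = 4.

4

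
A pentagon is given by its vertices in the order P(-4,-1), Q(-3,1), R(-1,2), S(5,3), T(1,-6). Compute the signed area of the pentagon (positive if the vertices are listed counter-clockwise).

-41.5

Apply the surveyor's formula: 2A = Σ (x_i·y_{i+1} − x_{i+1}·y_i), indices taken mod 5.
P→Q: (-4)(1) − (-3)(-1) = -7
Q→R: (-3)(2) − (-1)(1) = -5
R→S: (-1)(3) − (5)(2) = -13
S→T: (5)(-6) − (1)(3) = -33
T→P: (1)(-1) − (-4)(-6) = -25
Σ = -83
Signed area = Σ/2 = -41.5 (negative ⇒ clockwise traversal).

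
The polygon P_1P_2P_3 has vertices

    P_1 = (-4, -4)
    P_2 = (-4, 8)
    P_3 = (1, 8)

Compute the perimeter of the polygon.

|P_1P_2| = √((0)² + (12)²) = √144 = 12
|P_2P_3| = √((5)² + (0)²) = √25 = 5
|P_3P_1| = √((-5)² + (-12)²) = √169 = 13
Perimeter = 12 + 5 + 13 = 30.

30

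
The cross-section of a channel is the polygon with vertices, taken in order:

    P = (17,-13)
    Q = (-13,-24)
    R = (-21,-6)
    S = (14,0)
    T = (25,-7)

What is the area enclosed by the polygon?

Σ = (-577) + (-426) + (84) + (-98) + (-206) = -1223
Area = |Σ|/2 = 611.5.

611.5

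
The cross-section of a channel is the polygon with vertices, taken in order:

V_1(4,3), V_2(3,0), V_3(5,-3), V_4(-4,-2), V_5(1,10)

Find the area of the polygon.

Apply the shoelace formula: 2A = Σ (x_i·y_{i+1} − x_{i+1}·y_i), indices taken mod 5.
Σ = (-9) + (-9) + (-22) + (-38) + (-37) = -115
Area = |Σ|/2 = 57.5.

57.5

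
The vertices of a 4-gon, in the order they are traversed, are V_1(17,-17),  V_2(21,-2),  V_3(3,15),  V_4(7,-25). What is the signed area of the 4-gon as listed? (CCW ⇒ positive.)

V_1→V_2: (17)(-2) − (21)(-17) = 323
V_2→V_3: (21)(15) − (3)(-2) = 321
V_3→V_4: (3)(-25) − (7)(15) = -180
V_4→V_1: (7)(-17) − (17)(-25) = 306
Σ = 770
Signed area = Σ/2 = 385 (positive ⇒ counter-clockwise traversal).

385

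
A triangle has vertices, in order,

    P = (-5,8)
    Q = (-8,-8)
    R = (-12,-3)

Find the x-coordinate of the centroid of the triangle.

-25/3

Apply Gauss's area formula. First the cross-terms c_i = x_i·y_{i+1} − x_{i+1}·y_i:
  104, -72, -111  ⇒  2A = -79, A = -39.5.
Then Σ (x_i + x_{i+1})·c_i = 1975, so x̄ = 1975 / (6·(-39.5)) = -25/3.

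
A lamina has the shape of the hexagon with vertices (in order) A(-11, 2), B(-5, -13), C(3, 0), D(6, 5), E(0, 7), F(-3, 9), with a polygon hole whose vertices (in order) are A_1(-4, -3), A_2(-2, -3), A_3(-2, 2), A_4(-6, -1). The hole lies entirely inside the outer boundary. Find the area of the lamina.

Outer boundary:
Cross-terms: 153, 39, 15, 42, 21, 93  ⇒  Σ = 363
Area = |Σ|/2 = 181.5.
Hole:
Apply Gauss's area formula: 2A = Σ (x_i·y_{i+1} − x_{i+1}·y_i), indices taken mod 4.
A_1→A_2: (-4)(-3) − (-2)(-3) = 6
A_2→A_3: (-2)(2) − (-2)(-3) = -10
A_3→A_4: (-2)(-1) − (-6)(2) = 14
A_4→A_1: (-6)(-3) − (-4)(-1) = 14
Σ = 24
Area = |Σ|/2 = 12.
Net area = 181.5 − 12 = 169.5.

169.5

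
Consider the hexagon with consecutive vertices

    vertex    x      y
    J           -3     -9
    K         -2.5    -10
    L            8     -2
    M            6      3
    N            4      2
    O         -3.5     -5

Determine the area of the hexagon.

Apply the shoelace (surveyor's) formula: 2A = Σ (x_i·y_{i+1} − x_{i+1}·y_i), indices taken mod 6.
Σ = (7.5) + (85) + (36) + (0) + (-13) + (16.5) = 132
Area = |Σ|/2 = 66.

66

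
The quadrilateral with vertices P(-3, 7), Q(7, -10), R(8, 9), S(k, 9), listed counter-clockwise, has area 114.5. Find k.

-3

Write out the shoelace sum; only the two edges meeting at S involve k:
2·Area = [(8·9 − k·9) + (k·7 − (-3)·9)] + 124
       = -2·k + 223 = 229
⇒ k = -3.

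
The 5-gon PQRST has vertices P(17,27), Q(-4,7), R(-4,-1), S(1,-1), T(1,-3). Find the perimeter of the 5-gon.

78

|PQ| = √((-21)² + (-20)²) = √841 = 29
|QR| = √((0)² + (-8)²) = √64 = 8
|RS| = √((5)² + (0)²) = √25 = 5
|ST| = √((0)² + (-2)²) = √4 = 2
|TP| = √((16)² + (30)²) = √1156 = 34
Perimeter = 29 + 8 + 5 + 2 + 34 = 78.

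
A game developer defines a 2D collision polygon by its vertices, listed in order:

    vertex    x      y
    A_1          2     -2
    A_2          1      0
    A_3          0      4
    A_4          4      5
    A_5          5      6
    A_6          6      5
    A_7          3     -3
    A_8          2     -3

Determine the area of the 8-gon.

28

Σ = (2) + (4) + (-16) + (-1) + (-11) + (-33) + (-3) + (2) = -56
Area = |Σ|/2 = 28.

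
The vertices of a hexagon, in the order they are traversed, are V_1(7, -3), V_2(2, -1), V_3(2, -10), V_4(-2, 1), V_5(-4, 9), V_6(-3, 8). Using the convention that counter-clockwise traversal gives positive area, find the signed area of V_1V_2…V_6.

Apply the shoelace (surveyor's) formula: 2A = Σ (x_i·y_{i+1} − x_{i+1}·y_i), indices taken mod 6.
V_1→V_2: (7)(-1) − (2)(-3) = -1
V_2→V_3: (2)(-10) − (2)(-1) = -18
V_3→V_4: (2)(1) − (-2)(-10) = -18
V_4→V_5: (-2)(9) − (-4)(1) = -14
V_5→V_6: (-4)(8) − (-3)(9) = -5
V_6→V_1: (-3)(-3) − (7)(8) = -47
Σ = -103
Signed area = Σ/2 = -51.5 (negative ⇒ clockwise traversal).

-51.5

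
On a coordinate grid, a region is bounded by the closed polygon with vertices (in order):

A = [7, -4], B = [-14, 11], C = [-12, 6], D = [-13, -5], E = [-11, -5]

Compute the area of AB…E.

148

Cross-terms: 21, 48, 138, 10, 79  ⇒  Σ = 296
Area = |Σ|/2 = 148.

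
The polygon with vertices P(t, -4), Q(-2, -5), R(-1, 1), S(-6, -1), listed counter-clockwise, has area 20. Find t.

-6

The doubled signed area Σ (x_i y_{i+1} − x_{i+1} y_i) is linear in t.
With t=0 it equals 16; the coefficient of t is -4 (from the two edges through P).
So -4·t + 16 = 2·20 = 40 ⇒ t = -6.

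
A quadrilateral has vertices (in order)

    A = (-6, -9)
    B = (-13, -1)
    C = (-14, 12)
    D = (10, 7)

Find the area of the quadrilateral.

Apply the shoelace formula: 2A = Σ (x_i·y_{i+1} − x_{i+1}·y_i), indices taken mod 4.
A→B: (-6)(-1) − (-13)(-9) = -111
B→C: (-13)(12) − (-14)(-1) = -170
C→D: (-14)(7) − (10)(12) = -218
D→A: (10)(-9) − (-6)(7) = -48
Σ = -547
Area = |Σ|/2 = 273.5.

273.5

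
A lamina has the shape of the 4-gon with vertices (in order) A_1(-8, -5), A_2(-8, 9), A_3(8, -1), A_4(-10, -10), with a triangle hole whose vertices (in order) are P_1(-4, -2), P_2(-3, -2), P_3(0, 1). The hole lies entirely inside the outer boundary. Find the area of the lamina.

Outer boundary:
Apply the shoelace (surveyor's) formula: 2A = Σ (x_i·y_{i+1} − x_{i+1}·y_i), indices taken mod 4.
Cross-terms: -112, -64, -90, -30  ⇒  Σ = -296
Area = |Σ|/2 = 148.
Hole:
Apply the shoelace formula: 2A = Σ (x_i·y_{i+1} − x_{i+1}·y_i), indices taken mod 3.
Σ = (2) + (-3) + (4) = 3
Area = |Σ|/2 = 1.5.
Net area = 148 − 1.5 = 146.5.

146.5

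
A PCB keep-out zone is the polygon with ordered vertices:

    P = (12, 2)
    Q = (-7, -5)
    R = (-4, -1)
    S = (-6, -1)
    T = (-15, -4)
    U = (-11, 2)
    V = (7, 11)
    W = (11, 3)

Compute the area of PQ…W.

Apply Gauss's area formula: 2A = Σ (x_i·y_{i+1} − x_{i+1}·y_i), indices taken mod 8.
P→Q: (12)(-5) − (-7)(2) = -46
Q→R: (-7)(-1) − (-4)(-5) = -13
R→S: (-4)(-1) − (-6)(-1) = -2
S→T: (-6)(-4) − (-15)(-1) = 9
T→U: (-15)(2) − (-11)(-4) = -74
U→V: (-11)(11) − (7)(2) = -135
V→W: (7)(3) − (11)(11) = -100
W→P: (11)(2) − (12)(3) = -14
Σ = -375
Area = |Σ|/2 = 187.5.

187.5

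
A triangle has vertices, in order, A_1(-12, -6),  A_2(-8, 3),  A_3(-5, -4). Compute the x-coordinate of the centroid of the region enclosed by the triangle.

-25/3

Apply the shoelace (surveyor's) formula. First the cross-terms c_i = x_i·y_{i+1} − x_{i+1}·y_i:
  -84, 47, -18  ⇒  2A = -55, A = -27.5.
Then Σ (x_i + x_{i+1})·c_i = 1375, so x̄ = 1375 / (6·(-27.5)) = -25/3.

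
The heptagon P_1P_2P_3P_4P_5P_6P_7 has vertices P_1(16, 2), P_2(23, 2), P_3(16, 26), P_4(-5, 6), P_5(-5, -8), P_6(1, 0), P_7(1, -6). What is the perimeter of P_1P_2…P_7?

|P_1P_2| = √((7)² + (0)²) = √49 = 7
|P_2P_3| = √((-7)² + (24)²) = √625 = 25
|P_3P_4| = √((-21)² + (-20)²) = √841 = 29
|P_4P_5| = √((0)² + (-14)²) = √196 = 14
|P_5P_6| = √((6)² + (8)²) = √100 = 10
|P_6P_7| = √((0)² + (-6)²) = √36 = 6
|P_7P_1| = √((15)² + (8)²) = √289 = 17
Perimeter = 7 + 25 + 29 + 14 + 10 + 6 + 17 = 108.

108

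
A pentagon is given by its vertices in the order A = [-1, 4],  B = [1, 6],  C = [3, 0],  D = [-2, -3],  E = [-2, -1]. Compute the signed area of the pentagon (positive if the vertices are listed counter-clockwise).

Apply the surveyor's formula: 2A = Σ (x_i·y_{i+1} − x_{i+1}·y_i), indices taken mod 5.
Σ = (-10) + (-18) + (-9) + (-4) + (-9) = -50
Signed area = Σ/2 = -25 (negative ⇒ clockwise traversal).

-25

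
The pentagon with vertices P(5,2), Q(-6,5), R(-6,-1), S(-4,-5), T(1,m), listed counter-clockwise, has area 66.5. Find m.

-3

The doubled signed area Σ (x_i y_{i+1} − x_{i+1} y_i) is linear in m.
With m=0 it equals 106; the coefficient of m is -9 (from the two edges through T).
So -9·m + 106 = 2·66.5 = 133 ⇒ m = -3.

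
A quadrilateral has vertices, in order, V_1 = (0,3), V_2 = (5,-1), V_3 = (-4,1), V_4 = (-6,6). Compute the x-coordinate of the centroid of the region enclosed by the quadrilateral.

-107/75

Apply the surveyor's formula. First the cross-terms c_i = x_i·y_{i+1} − x_{i+1}·y_i:
  -15, 1, -18, -18  ⇒  2A = -50, A = -25.
Then Σ (x_i + x_{i+1})·c_i = 214, so x̄ = 214 / (6·(-25)) = -107/75.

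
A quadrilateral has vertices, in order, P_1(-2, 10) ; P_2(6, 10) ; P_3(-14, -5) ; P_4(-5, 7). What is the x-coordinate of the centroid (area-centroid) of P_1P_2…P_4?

Apply the surveyor's formula. First the cross-terms c_i = x_i·y_{i+1} − x_{i+1}·y_i:
  -80, 110, -123, -36  ⇒  2A = -129, A = -64.5.
Then Σ (x_i + x_{i+1})·c_i = 1389, so x̄ = 1389 / (6·(-64.5)) = -463/129.

-463/129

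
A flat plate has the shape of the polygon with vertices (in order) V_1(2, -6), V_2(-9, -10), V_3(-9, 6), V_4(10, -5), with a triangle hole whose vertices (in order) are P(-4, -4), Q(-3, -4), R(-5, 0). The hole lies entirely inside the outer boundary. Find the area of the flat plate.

Outer boundary:
Apply the surveyor's formula: 2A = Σ (x_i·y_{i+1} − x_{i+1}·y_i), indices taken mod 4.
Σ = (-74) + (-144) + (-15) + (-50) = -283
Area = |Σ|/2 = 141.5.
Hole:
Σ = (4) + (-20) + (20) = 4
Area = |Σ|/2 = 2.
Net area = 141.5 − 2 = 139.5.

139.5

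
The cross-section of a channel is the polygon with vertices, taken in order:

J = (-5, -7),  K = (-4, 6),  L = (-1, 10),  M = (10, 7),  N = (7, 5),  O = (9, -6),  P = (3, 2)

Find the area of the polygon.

130

J→K: (-5)(6) − (-4)(-7) = -58
K→L: (-4)(10) − (-1)(6) = -34
L→M: (-1)(7) − (10)(10) = -107
M→N: (10)(5) − (7)(7) = 1
N→O: (7)(-6) − (9)(5) = -87
O→P: (9)(2) − (3)(-6) = 36
P→J: (3)(-7) − (-5)(2) = -11
Σ = -260
Area = |Σ|/2 = 130.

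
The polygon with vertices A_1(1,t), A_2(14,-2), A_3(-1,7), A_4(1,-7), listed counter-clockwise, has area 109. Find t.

-9

Write out the shoelace sum; only the two edges meeting at A_1 involve t:
2·Area = [(1·t − 1·(-7)) + (1·(-2) − 14·t)] + 96
       = -13·t + 101 = 218
⇒ t = -9.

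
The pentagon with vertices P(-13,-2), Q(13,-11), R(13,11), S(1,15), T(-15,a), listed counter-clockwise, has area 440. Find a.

Write out the shoelace sum; only the two edges meeting at T involve a:
2·Area = [(1·a − (-15)·15) + ((-15)·(-2) − (-13)·a)] + 639
       = 14·a + 894 = 880
⇒ a = -1.

-1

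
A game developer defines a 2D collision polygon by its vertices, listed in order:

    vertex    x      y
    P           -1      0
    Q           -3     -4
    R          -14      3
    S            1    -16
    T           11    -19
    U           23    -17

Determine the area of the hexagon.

Apply Gauss's area formula: 2A = Σ (x_i·y_{i+1} − x_{i+1}·y_i), indices taken mod 6.
Σ = (4) + (-65) + (221) + (157) + (250) + (-17) = 550
Area = |Σ|/2 = 275.

275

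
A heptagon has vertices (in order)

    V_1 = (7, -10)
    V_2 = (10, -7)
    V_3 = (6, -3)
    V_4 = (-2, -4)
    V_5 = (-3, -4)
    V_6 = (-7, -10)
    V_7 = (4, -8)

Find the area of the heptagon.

71.5

Apply the shoelace formula: 2A = Σ (x_i·y_{i+1} − x_{i+1}·y_i), indices taken mod 7.
V_1→V_2: (7)(-7) − (10)(-10) = 51
V_2→V_3: (10)(-3) − (6)(-7) = 12
V_3→V_4: (6)(-4) − (-2)(-3) = -30
V_4→V_5: (-2)(-4) − (-3)(-4) = -4
V_5→V_6: (-3)(-10) − (-7)(-4) = 2
V_6→V_7: (-7)(-8) − (4)(-10) = 96
V_7→V_1: (4)(-10) − (7)(-8) = 16
Σ = 143
Area = |Σ|/2 = 71.5.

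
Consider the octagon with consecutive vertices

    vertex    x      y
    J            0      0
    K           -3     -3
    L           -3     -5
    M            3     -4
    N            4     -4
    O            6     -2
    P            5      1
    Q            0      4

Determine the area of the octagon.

44.5

Apply the surveyor's formula: 2A = Σ (x_i·y_{i+1} − x_{i+1}·y_i), indices taken mod 8.
Σ = (0) + (6) + (27) + (4) + (16) + (16) + (20) + (0) = 89
Area = |Σ|/2 = 44.5.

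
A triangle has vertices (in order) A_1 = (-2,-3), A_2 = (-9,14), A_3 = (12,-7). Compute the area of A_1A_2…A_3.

Apply the surveyor's formula: 2A = Σ (x_i·y_{i+1} − x_{i+1}·y_i), indices taken mod 3.
Σ = (-55) + (-105) + (-50) = -210
Area = |Σ|/2 = 105.

105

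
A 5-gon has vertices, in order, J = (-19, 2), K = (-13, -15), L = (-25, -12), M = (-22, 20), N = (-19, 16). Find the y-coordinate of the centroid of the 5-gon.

-37/27

Apply the surveyor's formula. First the cross-terms c_i = x_i·y_{i+1} − x_{i+1}·y_i:
  311, -219, -764, 28, 266  ⇒  2A = -378, A = -189.
Then Σ (y_i + y_{i+1})·c_i = 1554, so ȳ = 1554 / (6·(-189)) = -37/27.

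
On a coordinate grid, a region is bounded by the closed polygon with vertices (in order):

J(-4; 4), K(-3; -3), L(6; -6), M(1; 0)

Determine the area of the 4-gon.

J→K: (-4)(-3) − (-3)(4) = 24
K→L: (-3)(-6) − (6)(-3) = 36
L→M: (6)(0) − (1)(-6) = 6
M→J: (1)(4) − (-4)(0) = 4
Σ = 70
Area = |Σ|/2 = 35.

35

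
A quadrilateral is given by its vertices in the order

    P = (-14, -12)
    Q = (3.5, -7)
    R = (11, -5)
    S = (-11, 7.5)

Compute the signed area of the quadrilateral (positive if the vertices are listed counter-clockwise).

Apply the shoelace formula: 2A = Σ (x_i·y_{i+1} − x_{i+1}·y_i), indices taken mod 4.
Σ = (140) + (59.5) + (27.5) + (237) = 464
Signed area = Σ/2 = 232 (positive ⇒ counter-clockwise traversal).

232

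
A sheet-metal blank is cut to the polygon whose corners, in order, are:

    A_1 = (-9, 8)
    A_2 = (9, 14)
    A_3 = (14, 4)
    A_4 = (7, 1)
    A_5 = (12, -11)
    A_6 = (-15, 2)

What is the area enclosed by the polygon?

352

Σ = (-198) + (-160) + (-14) + (-89) + (-141) + (-102) = -704
Area = |Σ|/2 = 352.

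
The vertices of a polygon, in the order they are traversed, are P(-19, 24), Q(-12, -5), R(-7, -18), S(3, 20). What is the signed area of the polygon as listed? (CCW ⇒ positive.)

Σ = (383) + (181) + (-86) + (452) = 930
Signed area = Σ/2 = 465 (positive ⇒ counter-clockwise traversal).

465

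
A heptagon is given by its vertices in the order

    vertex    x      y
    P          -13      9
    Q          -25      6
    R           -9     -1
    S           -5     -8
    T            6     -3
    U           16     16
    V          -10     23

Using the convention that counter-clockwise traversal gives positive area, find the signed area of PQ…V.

618.5

Apply the shoelace formula: 2A = Σ (x_i·y_{i+1} − x_{i+1}·y_i), indices taken mod 7.
Σ = (147) + (79) + (67) + (63) + (144) + (528) + (209) = 1237
Signed area = Σ/2 = 618.5 (positive ⇒ counter-clockwise traversal).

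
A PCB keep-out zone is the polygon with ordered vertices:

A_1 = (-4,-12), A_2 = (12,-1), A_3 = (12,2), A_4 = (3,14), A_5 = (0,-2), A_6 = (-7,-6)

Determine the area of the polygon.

Cross-terms: 148, 36, 162, -6, -14, 60  ⇒  Σ = 386
Area = |Σ|/2 = 193.

193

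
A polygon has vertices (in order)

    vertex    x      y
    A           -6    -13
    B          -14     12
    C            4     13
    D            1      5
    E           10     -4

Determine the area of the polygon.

Cross-terms: -254, -230, 7, -54, -154  ⇒  Σ = -685
Area = |Σ|/2 = 342.5.

342.5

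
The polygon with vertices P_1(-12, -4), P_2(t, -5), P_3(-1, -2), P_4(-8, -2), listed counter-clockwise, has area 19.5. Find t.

Write out the shoelace sum; only the two edges meeting at P_2 involve t:
2·Area = [((-12)·(-5) − t·(-4)) + (t·(-2) − (-1)·(-5))] + -6
       = 2·t + 49 = 39
⇒ t = -5.

-5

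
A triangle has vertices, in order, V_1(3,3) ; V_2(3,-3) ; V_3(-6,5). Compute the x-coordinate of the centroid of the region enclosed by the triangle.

0

Apply the shoelace formula. First the cross-terms c_i = x_i·y_{i+1} − x_{i+1}·y_i:
  -18, -3, -33  ⇒  2A = -54, A = -27.
Then Σ (x_i + x_{i+1})·c_i = 0, so x̄ = 0 / (6·(-27)) = 0.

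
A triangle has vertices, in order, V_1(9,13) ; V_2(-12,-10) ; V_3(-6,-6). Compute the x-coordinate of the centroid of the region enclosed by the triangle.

Apply the shoelace (surveyor's) formula. First the cross-terms c_i = x_i·y_{i+1} − x_{i+1}·y_i:
  66, 12, -24  ⇒  2A = 54, A = 27.
Then Σ (x_i + x_{i+1})·c_i = -486, so x̄ = -486 / (6·27) = -3.

-3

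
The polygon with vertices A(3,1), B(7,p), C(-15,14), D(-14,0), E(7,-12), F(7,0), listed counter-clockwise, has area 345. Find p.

8

The doubled signed area Σ (x_i y_{i+1} − x_{i+1} y_i) is linear in p.
With p=0 it equals 546; the coefficient of p is 18 (from the two edges through B).
So 18·p + 546 = 2·345 = 690 ⇒ p = 8.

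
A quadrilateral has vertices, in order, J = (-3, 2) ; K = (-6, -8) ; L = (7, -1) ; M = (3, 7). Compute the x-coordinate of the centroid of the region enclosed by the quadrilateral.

Apply the shoelace (surveyor's) formula. First the cross-terms c_i = x_i·y_{i+1} − x_{i+1}·y_i:
  36, 62, 52, 27  ⇒  2A = 177, A = 88.5.
Then Σ (x_i + x_{i+1})·c_i = 258, so x̄ = 258 / (6·88.5) = 86/177.

86/177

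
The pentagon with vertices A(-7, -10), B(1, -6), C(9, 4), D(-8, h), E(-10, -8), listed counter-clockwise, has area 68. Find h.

Write out the shoelace sum; only the two edges meeting at D involve h:
2·Area = [(9·h − (-8)·4) + ((-8)·(-8) − (-10)·h)] + 154
       = 19·h + 250 = 136
⇒ h = -6.

-6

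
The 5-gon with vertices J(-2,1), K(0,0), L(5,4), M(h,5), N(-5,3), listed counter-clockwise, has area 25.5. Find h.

0

Write out the shoelace sum; only the two edges meeting at M involve h:
2·Area = [(5·5 − h·4) + (h·3 − (-5)·5)] + 1
       = -1·h + 51 = 51
⇒ h = 0.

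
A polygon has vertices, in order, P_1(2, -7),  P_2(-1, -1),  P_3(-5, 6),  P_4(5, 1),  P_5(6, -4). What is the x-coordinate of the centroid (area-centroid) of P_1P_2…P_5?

Apply the shoelace formula. First the cross-terms c_i = x_i·y_{i+1} − x_{i+1}·y_i:
  -9, -11, -35, -26, -34  ⇒  2A = -115, A = -57.5.
Then Σ (x_i + x_{i+1})·c_i = -501, so x̄ = -501 / (6·(-57.5)) = 167/115.

167/115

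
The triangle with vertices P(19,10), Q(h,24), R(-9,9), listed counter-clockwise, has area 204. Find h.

3

Write out the shoelace sum; only the two edges meeting at Q involve h:
2·Area = [(19·24 − h·10) + (h·9 − (-9)·24)] + -261
       = -1·h + 411 = 408
⇒ h = 3.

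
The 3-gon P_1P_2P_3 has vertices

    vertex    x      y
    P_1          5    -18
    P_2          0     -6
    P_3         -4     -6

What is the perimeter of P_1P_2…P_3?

|P_1P_2| = √((-5)² + (12)²) = √169 = 13
|P_2P_3| = √((-4)² + (0)²) = √16 = 4
|P_3P_1| = √((9)² + (-12)²) = √225 = 15
Perimeter = 13 + 4 + 15 = 32.

32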